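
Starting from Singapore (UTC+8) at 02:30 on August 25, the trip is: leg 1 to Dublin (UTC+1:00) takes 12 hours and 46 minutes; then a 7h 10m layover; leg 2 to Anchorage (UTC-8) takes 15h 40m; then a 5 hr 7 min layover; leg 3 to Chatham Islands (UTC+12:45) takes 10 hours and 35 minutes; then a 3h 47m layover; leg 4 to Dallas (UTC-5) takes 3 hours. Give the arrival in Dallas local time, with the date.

23:35 on August 26

Convert departure to UTC: 02:30 − 8:00 = 18:30 UTC on Aug 24.
Add 12 hours and 46 minutes leg 1 → 07:16 UTC (Aug 25).
Add 7 hours and 10 minutes layover in Dublin → 14:26 UTC.
Add 15 hours 40 minutes leg 2 → 06:06 UTC (Aug 26).
Add 5 hours and 7 minutes layover in Anchorage → 11:13 UTC.
Add 10 hours 35 minutes leg 3 → 21:48 UTC.
Add 3 hours 47 minutes layover in Chatham Islands → 01:35 UTC (Aug 27).
Add 3 hours leg 4 → 04:35 UTC.
Dallas is UTC−5:00, so local arrival = 04:35 − 5:00 = 23:35 on Aug 26.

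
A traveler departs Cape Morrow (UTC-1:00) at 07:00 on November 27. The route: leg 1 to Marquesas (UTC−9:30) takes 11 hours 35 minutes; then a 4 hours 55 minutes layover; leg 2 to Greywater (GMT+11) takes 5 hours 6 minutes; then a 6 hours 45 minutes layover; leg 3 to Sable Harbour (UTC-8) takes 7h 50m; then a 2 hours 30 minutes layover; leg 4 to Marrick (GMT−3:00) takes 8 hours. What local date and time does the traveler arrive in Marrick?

Convert departure to UTC: 07:00 + 1:00 = 08:00 UTC on Nov 27.
Add 11 hours and 35 minutes leg 1 → 19:35 UTC.
Add 4 hours and 55 minutes layover in Marquesas → 00:30 UTC (Nov 28).
Add 5 hours 6 minutes leg 2 → 05:36 UTC.
Add 6 hours 45 minutes layover in Greywater → 12:21 UTC.
Add 7 hours and 50 minutes leg 3 → 20:11 UTC.
Add 2 hours and 30 minutes layover in Sable Harbour → 22:41 UTC.
Add 8 hours leg 4 → 06:41 UTC (Nov 29).
Marrick is UTC−3:00, so local arrival = 06:41 − 3:00 = 03:41 on Nov 29.

03:41 on Nov 29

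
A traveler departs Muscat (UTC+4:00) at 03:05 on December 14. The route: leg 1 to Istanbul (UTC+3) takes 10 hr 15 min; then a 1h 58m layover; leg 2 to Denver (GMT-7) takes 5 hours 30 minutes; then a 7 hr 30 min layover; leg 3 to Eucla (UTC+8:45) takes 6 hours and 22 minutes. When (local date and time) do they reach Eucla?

Convert departure to UTC: 03:05 − 4:00 = 23:05 UTC on Dec 13.
Add 10 hours 15 minutes leg 1 → 09:20 UTC (Dec 14).
Add 1 hour 58 minutes layover in Istanbul → 11:18 UTC.
Add 5 hours and 30 minutes leg 2 → 16:48 UTC.
Add 7 hours 30 minutes layover in Denver → 00:18 UTC (Dec 15).
Add 6 hours and 22 minutes leg 3 → 06:40 UTC.
Eucla is UTC+8:45, so local arrival = 06:40 + 8:45 = 15:25 on Dec 15.

15:25 on December 15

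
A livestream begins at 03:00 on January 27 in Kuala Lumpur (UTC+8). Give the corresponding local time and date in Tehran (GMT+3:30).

Tehran is 4:30 behind Kuala Lumpur.
Shift by the zone difference: 03:00 − 4:30 = 22:30 on Jan 26 in Tehran.

22:30 on January 26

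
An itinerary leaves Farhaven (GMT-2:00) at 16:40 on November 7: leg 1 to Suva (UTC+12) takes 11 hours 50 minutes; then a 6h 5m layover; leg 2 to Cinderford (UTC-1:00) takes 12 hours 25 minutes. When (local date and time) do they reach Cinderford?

Convert departure to UTC: 16:40 + 2:00 = 18:40 UTC on Nov 7.
Add 11 hours 50 minutes leg 1 → 06:30 UTC (Nov 8).
Add 6 hours 5 minutes layover in Suva → 12:35 UTC.
Add 12 hours and 25 minutes leg 2 → 01:00 UTC (Nov 9).
Cinderford is UTC−1:00, so local arrival = 01:00 − 1:00 = 00:00 on Nov 9.

00:00 on Nov 9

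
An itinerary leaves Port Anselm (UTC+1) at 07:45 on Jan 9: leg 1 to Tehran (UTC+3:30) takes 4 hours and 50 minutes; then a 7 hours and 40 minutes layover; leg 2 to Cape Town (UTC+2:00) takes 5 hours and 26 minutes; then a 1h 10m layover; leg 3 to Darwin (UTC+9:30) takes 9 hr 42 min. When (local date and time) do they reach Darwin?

21:03 on January 10

Convert departure to UTC: 07:45 − 1:00 = 06:45 UTC on Jan 9.
Add 4 hours and 50 minutes leg 1 → 11:35 UTC.
Add 7 hours and 40 minutes layover in Tehran → 19:15 UTC.
Add 5 hours and 26 minutes leg 2 → 00:41 UTC (Jan 10).
Add 1 hour and 10 minutes layover in Cape Town → 01:51 UTC.
Add 9 hours and 42 minutes leg 3 → 11:33 UTC.
Darwin is UTC+9:30, so local arrival = 11:33 + 9:30 = 21:03 on Jan 10.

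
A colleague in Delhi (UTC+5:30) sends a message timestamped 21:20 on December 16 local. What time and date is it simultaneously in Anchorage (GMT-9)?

In UTC: 21:20 − 5:30 = 15:50 on Dec 16.
Anchorage is UTC−9:00: 15:50 − 9:00 = 06:50 on Dec 16.

06:50 on Dec 16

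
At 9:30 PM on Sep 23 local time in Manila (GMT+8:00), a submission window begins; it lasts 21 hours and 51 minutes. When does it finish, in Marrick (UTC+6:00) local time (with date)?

5:21 PM on Sep 24

Convert start to UTC: 9:30 PM − 8:00 = 1:30 PM UTC on Sep 23.
Add 21 hours 51 minutes duration → 11:21 AM UTC (Sep 24).
Marrick is UTC+6:00, so local end time = 11:21 AM + 6:00 = 5:21 PM on Sep 24.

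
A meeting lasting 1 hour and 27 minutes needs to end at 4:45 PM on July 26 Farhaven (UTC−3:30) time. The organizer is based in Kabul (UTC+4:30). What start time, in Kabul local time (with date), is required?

11:18 PM on July 26

Target end time in UTC: 4:45 PM + 3:30 = 8:15 PM on Jul 26.
Subtract 1 hour and 27 minutes → start 6:48 PM UTC on Jul 26.
Kabul is UTC+4:30: 6:48 PM + 4:30 = 11:18 PM on Jul 26.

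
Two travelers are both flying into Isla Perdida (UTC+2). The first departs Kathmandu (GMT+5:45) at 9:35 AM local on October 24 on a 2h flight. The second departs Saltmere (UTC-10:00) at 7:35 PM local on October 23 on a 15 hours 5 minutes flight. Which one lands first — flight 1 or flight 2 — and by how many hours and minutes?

Flight 1 in UTC: 9:35 AM − 5:45 = 3:50 AM on Oct 24.
+2 hours → arrive 5:50 AM UTC on Oct 24.
Flight 2 in UTC: 7:35 PM + 10:00 = 5:35 AM on Oct 24.
+15 hours and 5 minutes → arrive 8:40 PM UTC on Oct 24.
Flight 1 lands earlier by 14 hours 50 minutes.

the first, by 14 hours 50 minutes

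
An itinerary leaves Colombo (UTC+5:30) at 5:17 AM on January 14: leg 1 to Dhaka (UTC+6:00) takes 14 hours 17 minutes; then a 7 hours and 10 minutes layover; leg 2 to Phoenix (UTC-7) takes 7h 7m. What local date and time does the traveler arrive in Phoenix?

Convert departure to UTC: 5:17 AM − 5:30 = 11:47 PM UTC on Jan 13.
Add 14 hours and 17 minutes leg 1 → 2:04 PM UTC (Jan 14).
Add 7 hours 10 minutes layover in Dhaka → 9:14 PM UTC.
Add 7 hours 7 minutes leg 2 → 4:21 AM UTC (Jan 15).
Phoenix is UTC−7:00, so local arrival = 4:21 AM − 7:00 = 9:21 PM on Jan 14.

9:21 PM on Jan 14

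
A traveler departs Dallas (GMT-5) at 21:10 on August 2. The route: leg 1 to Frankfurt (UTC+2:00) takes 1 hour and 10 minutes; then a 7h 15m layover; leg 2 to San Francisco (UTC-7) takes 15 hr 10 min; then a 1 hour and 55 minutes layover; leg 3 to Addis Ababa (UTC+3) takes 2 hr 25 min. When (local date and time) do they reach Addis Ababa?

Convert departure to UTC: 21:10 + 5:00 = 02:10 UTC on Aug 3.
Add 1 hour 10 minutes leg 1 → 03:20 UTC.
Add 7 hours and 15 minutes layover in Frankfurt → 10:35 UTC.
Add 15 hours 10 minutes leg 2 → 01:45 UTC (Aug 4).
Add 1 hour and 55 minutes layover in San Francisco → 03:40 UTC.
Add 2 hours 25 minutes leg 3 → 06:05 UTC.
Addis Ababa is UTC+3:00, so local arrival = 06:05 + 3:00 = 09:05 on Aug 4.

09:05 on Aug 4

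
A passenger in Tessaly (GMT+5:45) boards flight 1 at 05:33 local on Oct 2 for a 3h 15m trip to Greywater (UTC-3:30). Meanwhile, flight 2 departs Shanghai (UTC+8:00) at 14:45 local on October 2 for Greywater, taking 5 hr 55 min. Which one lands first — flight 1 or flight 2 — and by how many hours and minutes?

Flight 1 in UTC: 05:33 − 5:45 = 23:48 on Oct 1.
+3 hours 15 minutes → arrive 03:03 UTC on Oct 2.
Flight 2 in UTC: 14:45 − 8:00 = 06:45 on Oct 2.
+5 hours and 55 minutes → arrive 12:40 UTC on Oct 2.
Flight 1 lands earlier by 9 hours 37 minutes.

the first, by 9 hours 37 minutes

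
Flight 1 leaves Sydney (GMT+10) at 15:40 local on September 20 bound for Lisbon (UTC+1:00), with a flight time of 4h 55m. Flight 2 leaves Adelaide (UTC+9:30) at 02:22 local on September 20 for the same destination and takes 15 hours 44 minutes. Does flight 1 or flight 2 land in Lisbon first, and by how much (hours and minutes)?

the second, by 1 hour 59 minutes

Flight 1 in UTC: 15:40 − 10:00 = 05:40 on Sep 20.
+4 hours and 55 minutes → arrive 10:35 UTC on Sep 20.
Flight 2 in UTC: 02:22 − 9:30 = 16:52 on Sep 19.
+15 hours and 44 minutes → arrive 08:36 UTC on Sep 20.
Flight 2 lands earlier by 1 hour 59 minutes.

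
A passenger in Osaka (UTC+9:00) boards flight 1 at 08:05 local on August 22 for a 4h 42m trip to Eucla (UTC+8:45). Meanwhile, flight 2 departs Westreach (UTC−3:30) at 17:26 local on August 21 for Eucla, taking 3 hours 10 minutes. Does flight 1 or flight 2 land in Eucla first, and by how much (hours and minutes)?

Flight 1 in UTC: 08:05 − 9:00 = 23:05 on Aug 21.
+4 hours 42 minutes → arrive 03:47 UTC on Aug 22.
Flight 2 in UTC: 17:26 + 3:30 = 20:56 on Aug 21.
+3 hours and 10 minutes → arrive 00:06 UTC on Aug 22.
Flight 2 lands earlier by 3 hours 41 minutes.

the second, by 3 hours 41 minutes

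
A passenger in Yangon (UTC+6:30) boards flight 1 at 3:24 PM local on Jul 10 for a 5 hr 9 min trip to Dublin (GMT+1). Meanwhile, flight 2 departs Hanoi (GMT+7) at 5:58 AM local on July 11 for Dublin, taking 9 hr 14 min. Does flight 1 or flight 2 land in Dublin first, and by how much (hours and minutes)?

the first, by 18 hours 9 minutes

Flight 1 in UTC: 3:24 PM − 6:30 = 8:54 AM on Jul 10.
+5 hours 9 minutes → arrive 2:03 PM UTC on Jul 10.
Flight 2 in UTC: 5:58 AM − 7:00 = 10:58 PM on Jul 10.
+9 hours 14 minutes → arrive 8:12 AM UTC on Jul 11.
Flight 1 lands earlier by 18 hours 9 minutes.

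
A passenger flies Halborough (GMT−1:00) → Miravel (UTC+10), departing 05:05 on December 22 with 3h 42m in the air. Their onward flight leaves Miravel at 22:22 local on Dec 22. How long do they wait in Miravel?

2 hours 35 minutes

Convert departure to UTC: 05:05 + 1:00 = 06:05 UTC on Dec 22.
Add 3 hours 42 minutes flight time → 09:47 UTC.
Miravel is UTC+10:00, so local arrival = 09:47 + 10:00 = 19:47 on Dec 22.
Layover = 22:22 − 19:47 = 2 hours 35 minutes.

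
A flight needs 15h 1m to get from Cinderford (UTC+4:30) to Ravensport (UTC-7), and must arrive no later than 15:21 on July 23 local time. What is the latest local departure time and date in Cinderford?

11:50 on July 23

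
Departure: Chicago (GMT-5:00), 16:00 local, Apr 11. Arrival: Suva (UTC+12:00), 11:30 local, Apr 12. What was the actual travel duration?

2 hours 30 minutes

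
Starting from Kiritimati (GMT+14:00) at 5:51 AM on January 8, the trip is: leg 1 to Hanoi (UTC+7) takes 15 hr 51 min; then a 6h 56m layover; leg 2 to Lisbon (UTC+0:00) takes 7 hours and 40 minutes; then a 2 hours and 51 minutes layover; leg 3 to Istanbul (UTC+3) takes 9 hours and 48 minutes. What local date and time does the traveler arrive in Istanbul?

Convert departure to UTC: 5:51 AM − 14:00 = 3:51 PM UTC on Jan 7.
Add 15 hours 51 minutes leg 1 → 7:42 AM UTC (Jan 8).
Add 6 hours and 56 minutes layover in Hanoi → 2:38 PM UTC.
Add 7 hours and 40 minutes leg 2 → 10:18 PM UTC.
Add 2 hours 51 minutes layover in Lisbon → 1:09 AM UTC (Jan 9).
Add 9 hours 48 minutes leg 3 → 10:57 AM UTC.
Istanbul is UTC+3:00, so local arrival = 10:57 AM + 3:00 = 1:57 PM on Jan 9.

1:57 PM on January 9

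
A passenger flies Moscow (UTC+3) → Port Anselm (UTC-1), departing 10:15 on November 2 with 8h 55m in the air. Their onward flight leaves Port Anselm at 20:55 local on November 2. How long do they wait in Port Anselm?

5 hours 45 minutes

Convert departure to UTC: 10:15 − 3:00 = 07:15 UTC on Nov 2.
Add 8 hours and 55 minutes flight time → 16:10 UTC.
Port Anselm is UTC−1:00, so local arrival = 16:10 − 1:00 = 15:10 on Nov 2.
Layover = 20:55 − 15:10 = 5 hours 45 minutes.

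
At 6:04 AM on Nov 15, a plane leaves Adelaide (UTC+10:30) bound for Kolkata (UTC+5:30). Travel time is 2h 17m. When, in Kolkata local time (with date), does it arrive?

Kolkata is 5:00 behind Adelaide.
After 2 hours 17 minutes it is 8:21 AM in Adelaide.
Shift by the zone difference: 8:21 AM − 5:00 = 3:21 AM on Nov 15 in Kolkata.

3:21 AM on November 15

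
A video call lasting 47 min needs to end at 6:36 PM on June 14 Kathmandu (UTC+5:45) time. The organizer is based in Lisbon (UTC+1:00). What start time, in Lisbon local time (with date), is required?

Target end time in UTC: 6:36 PM − 5:45 = 12:51 PM on Jun 14.
Subtract 47 minutes → start 12:04 PM UTC on Jun 14.
Lisbon is UTC+1:00: 12:04 PM + 1:00 = 1:04 PM on Jun 14.

1:04 PM on Jun 14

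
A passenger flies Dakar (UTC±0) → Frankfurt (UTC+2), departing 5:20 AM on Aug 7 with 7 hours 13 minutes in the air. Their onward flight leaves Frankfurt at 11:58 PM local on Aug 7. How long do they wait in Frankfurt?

Dakar is at UTC+0, so departure is already 5:20 AM UTC on Aug 7.
Add 7 hours 13 minutes flight time → 12:33 PM UTC.
Frankfurt is UTC+2:00, so local arrival = 12:33 PM + 2:00 = 2:33 PM on Aug 7.
Layover = 11:58 PM − 2:33 PM = 9 hours 25 minutes.

9 hours 25 minutes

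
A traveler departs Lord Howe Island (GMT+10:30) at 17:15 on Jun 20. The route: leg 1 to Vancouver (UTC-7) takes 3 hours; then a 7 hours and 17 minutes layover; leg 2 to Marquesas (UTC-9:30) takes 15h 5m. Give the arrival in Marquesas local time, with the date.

Convert departure to UTC: 17:15 − 10:30 = 06:45 UTC on Jun 20.
Add 3 hours leg 1 → 09:45 UTC.
Add 7 hours 17 minutes layover in Vancouver → 17:02 UTC.
Add 15 hours and 5 minutes leg 2 → 08:07 UTC (Jun 21).
Marquesas is UTC−9:30, so local arrival = 08:07 − 9:30 = 22:37 on Jun 20.

22:37 on June 20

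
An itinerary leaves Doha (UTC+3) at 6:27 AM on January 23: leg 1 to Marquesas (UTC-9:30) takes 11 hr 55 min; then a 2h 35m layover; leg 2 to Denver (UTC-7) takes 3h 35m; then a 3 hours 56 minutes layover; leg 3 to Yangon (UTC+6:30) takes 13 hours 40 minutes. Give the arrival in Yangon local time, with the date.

Convert departure to UTC: 6:27 AM − 3:00 = 3:27 AM UTC on Jan 23.
Add 11 hours 55 minutes leg 1 → 3:22 PM UTC.
Add 2 hours 35 minutes layover in Marquesas → 5:57 PM UTC.
Add 3 hours and 35 minutes leg 2 → 9:32 PM UTC.
Add 3 hours and 56 minutes layover in Denver → 1:28 AM UTC (Jan 24).
Add 13 hours 40 minutes leg 3 → 3:08 PM UTC.
Yangon is UTC+6:30, so local arrival = 3:08 PM + 6:30 = 9:38 PM on Jan 24.

9:38 PM on January 24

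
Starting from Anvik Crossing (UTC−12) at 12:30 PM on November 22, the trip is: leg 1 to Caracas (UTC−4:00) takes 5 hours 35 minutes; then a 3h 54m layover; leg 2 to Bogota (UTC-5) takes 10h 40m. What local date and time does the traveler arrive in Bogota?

3:39 PM on Nov 23

Convert departure to UTC: 12:30 PM + 12:00 = 12:30 AM UTC on Nov 23.
Add 5 hours and 35 minutes leg 1 → 6:05 AM UTC.
Add 3 hours and 54 minutes layover in Caracas → 9:59 AM UTC.
Add 10 hours 40 minutes leg 2 → 8:39 PM UTC.
Bogota is UTC−5:00, so local arrival = 8:39 PM − 5:00 = 3:39 PM on Nov 23.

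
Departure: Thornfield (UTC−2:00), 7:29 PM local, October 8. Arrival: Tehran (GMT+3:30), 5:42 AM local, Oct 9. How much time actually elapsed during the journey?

4 hours 43 minutes

Tehran is 5:30 ahead of Thornfield.
Clock-face elapsed time (ignoring zones) is 10 hours 13 minutes.
Actual elapsed = 10 hours 13 minutes − 5:30 = 4 hours 43 minutes.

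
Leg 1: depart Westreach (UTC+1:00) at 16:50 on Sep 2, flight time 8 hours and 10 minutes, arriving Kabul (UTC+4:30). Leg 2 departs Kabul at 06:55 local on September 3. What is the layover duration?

Convert departure to UTC: 16:50 − 1:00 = 15:50 UTC on Sep 2.
Add 8 hours and 10 minutes flight time → 00:00 UTC (Sep 3).
Kabul is UTC+4:30, so local arrival = 00:00 + 4:30 = 04:30 on Sep 3.
Layover = 06:55 − 04:30 = 2 hours 25 minutes.

2 hours 25 minutes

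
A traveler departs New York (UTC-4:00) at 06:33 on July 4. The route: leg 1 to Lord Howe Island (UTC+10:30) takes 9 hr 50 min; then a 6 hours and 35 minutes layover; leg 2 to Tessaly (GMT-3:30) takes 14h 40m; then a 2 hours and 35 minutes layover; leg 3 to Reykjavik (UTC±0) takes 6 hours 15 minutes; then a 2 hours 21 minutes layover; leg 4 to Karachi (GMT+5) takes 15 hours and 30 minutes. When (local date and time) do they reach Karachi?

01:19 on July 7

Convert departure to UTC: 06:33 + 4:00 = 10:33 UTC on Jul 4.
Add 9 hours 50 minutes leg 1 → 20:23 UTC.
Add 6 hours 35 minutes layover in Lord Howe Island → 02:58 UTC (Jul 5).
Add 14 hours 40 minutes leg 2 → 17:38 UTC.
Add 2 hours and 35 minutes layover in Tessaly → 20:13 UTC.
Add 6 hours and 15 minutes leg 3 → 02:28 UTC (Jul 6).
Add 2 hours 21 minutes layover in Reykjavik → 04:49 UTC.
Add 15 hours and 30 minutes leg 4 → 20:19 UTC.
Karachi is UTC+5:00, so local arrival = 20:19 + 5:00 = 01:19 on Jul 7.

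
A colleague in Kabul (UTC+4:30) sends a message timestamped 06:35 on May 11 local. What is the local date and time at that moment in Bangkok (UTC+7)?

09:05 on May 11

Bangkok is 2:30 ahead of Kabul.
Shift by the zone difference: 06:35 + 2:30 = 09:05 on May 11 in Bangkok.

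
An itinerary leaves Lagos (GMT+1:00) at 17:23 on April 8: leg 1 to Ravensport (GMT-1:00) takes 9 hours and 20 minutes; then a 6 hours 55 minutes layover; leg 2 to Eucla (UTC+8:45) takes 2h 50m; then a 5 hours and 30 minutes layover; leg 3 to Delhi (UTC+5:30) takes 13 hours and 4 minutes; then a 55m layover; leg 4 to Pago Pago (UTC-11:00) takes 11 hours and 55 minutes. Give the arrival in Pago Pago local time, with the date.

07:52 on Apr 10

Convert departure to UTC: 17:23 − 1:00 = 16:23 UTC on Apr 8.
Add 9 hours 20 minutes leg 1 → 01:43 UTC (Apr 9).
Add 6 hours and 55 minutes layover in Ravensport → 08:38 UTC.
Add 2 hours and 50 minutes leg 2 → 11:28 UTC.
Add 5 hours 30 minutes layover in Eucla → 16:58 UTC.
Add 13 hours 4 minutes leg 3 → 06:02 UTC (Apr 10).
Add 55 minutes layover in Delhi → 06:57 UTC.
Add 11 hours 55 minutes leg 4 → 18:52 UTC.
Pago Pago is UTC−11:00, so local arrival = 18:52 − 11:00 = 07:52 on Apr 10.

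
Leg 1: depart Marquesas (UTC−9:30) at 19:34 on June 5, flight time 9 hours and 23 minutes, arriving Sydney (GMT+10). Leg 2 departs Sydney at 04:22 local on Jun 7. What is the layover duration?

3 hours 55 minutes

Convert departure to UTC: 19:34 + 9:30 = 05:04 UTC on Jun 6.
Add 9 hours 23 minutes flight time → 14:27 UTC.
Sydney is UTC+10:00, so local arrival = 14:27 + 10:00 = 00:27 on Jun 7.
Layover = 04:22 − 00:27 = 3 hours 55 minutes.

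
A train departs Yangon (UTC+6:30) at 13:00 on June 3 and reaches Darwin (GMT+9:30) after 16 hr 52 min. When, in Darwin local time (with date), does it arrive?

Convert departure to UTC: 13:00 − 6:30 = 06:30 UTC on Jun 3.
Add 16 hours 52 minutes travel time → 23:22 UTC.
Darwin is UTC+9:30, so local arrival = 23:22 + 9:30 = 08:52 on Jun 4.

08:52 on June 4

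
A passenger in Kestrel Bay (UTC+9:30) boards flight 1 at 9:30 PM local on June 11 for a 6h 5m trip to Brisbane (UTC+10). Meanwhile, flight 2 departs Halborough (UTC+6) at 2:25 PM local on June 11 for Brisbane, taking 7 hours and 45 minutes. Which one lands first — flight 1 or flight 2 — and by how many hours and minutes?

the second, by 1 hour 55 minutes

Flight 1 in UTC: 9:30 PM − 9:30 = 12:00 PM on Jun 11.
+6 hours and 5 minutes → arrive 6:05 PM UTC on Jun 11.
Flight 2 in UTC: 2:25 PM − 6:00 = 8:25 AM on Jun 11.
+7 hours and 45 minutes → arrive 4:10 PM UTC on Jun 11.
Flight 2 lands earlier by 1 hour 55 minutes.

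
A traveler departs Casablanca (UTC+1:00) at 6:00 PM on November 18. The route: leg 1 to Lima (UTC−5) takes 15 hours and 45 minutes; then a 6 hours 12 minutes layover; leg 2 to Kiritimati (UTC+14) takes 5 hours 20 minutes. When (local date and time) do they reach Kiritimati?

Convert departure to UTC: 6:00 PM − 1:00 = 5:00 PM UTC on Nov 18.
Add 15 hours 45 minutes leg 1 → 8:45 AM UTC (Nov 19).
Add 6 hours 12 minutes layover in Lima → 2:57 PM UTC.
Add 5 hours 20 minutes leg 2 → 8:17 PM UTC.
Kiritimati is UTC+14:00, so local arrival = 8:17 PM + 14:00 = 10:17 AM on Nov 20.

10:17 AM on November 20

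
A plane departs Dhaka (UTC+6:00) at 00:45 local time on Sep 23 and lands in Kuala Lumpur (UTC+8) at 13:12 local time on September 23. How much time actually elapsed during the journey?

10 hours 27 minutes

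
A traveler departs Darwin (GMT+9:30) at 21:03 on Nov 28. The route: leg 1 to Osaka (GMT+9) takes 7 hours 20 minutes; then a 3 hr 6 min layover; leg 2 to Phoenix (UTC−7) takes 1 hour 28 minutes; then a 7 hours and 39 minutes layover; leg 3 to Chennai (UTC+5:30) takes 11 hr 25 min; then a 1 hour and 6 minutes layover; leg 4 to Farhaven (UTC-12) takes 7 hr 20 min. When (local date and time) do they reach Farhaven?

Convert departure to UTC: 21:03 − 9:30 = 11:33 UTC on Nov 28.
Add 7 hours 20 minutes leg 1 → 18:53 UTC.
Add 3 hours and 6 minutes layover in Osaka → 21:59 UTC.
Add 1 hour 28 minutes leg 2 → 23:27 UTC.
Add 7 hours 39 minutes layover in Phoenix → 07:06 UTC (Nov 29).
Add 11 hours and 25 minutes leg 3 → 18:31 UTC.
Add 1 hour 6 minutes layover in Chennai → 19:37 UTC.
Add 7 hours 20 minutes leg 4 → 02:57 UTC (Nov 30).
Farhaven is UTC−12:00, so local arrival = 02:57 − 12:00 = 14:57 on Nov 29.

14:57 on Nov 29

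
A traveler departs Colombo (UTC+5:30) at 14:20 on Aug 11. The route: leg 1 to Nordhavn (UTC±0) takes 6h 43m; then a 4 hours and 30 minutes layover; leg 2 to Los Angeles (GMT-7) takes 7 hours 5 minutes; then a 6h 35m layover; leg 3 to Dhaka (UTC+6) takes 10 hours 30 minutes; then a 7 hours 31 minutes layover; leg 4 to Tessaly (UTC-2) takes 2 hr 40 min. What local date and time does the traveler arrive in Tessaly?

Convert departure to UTC: 14:20 − 5:30 = 08:50 UTC on Aug 11.
Add 6 hours and 43 minutes leg 1 → 15:33 UTC.
Add 4 hours and 30 minutes layover in Nordhavn → 20:03 UTC.
Add 7 hours 5 minutes leg 2 → 03:08 UTC (Aug 12).
Add 6 hours and 35 minutes layover in Los Angeles → 09:43 UTC.
Add 10 hours 30 minutes leg 3 → 20:13 UTC.
Add 7 hours 31 minutes layover in Dhaka → 03:44 UTC (Aug 13).
Add 2 hours 40 minutes leg 4 → 06:24 UTC.
Tessaly is UTC−2:00, so local arrival = 06:24 − 2:00 = 04:24 on Aug 13.

04:24 on August 13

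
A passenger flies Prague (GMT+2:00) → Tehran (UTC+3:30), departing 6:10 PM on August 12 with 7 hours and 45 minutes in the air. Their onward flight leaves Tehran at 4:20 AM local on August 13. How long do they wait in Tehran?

Convert departure to UTC: 6:10 PM − 2:00 = 4:10 PM UTC on Aug 12.
Add 7 hours and 45 minutes flight time → 11:55 PM UTC.
Tehran is UTC+3:30, so local arrival = 11:55 PM + 3:30 = 3:25 AM on Aug 13.
Layover = 4:20 AM − 3:25 AM = 55 minutes.

55 minutes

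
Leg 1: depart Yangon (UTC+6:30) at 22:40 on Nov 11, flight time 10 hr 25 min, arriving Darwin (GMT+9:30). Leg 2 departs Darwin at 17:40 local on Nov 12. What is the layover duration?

5 hours 35 minutes

Convert departure to UTC: 22:40 − 6:30 = 16:10 UTC on Nov 11.
Add 10 hours 25 minutes flight time → 02:35 UTC (Nov 12).
Darwin is UTC+9:30, so local arrival = 02:35 + 9:30 = 12:05 on Nov 12.
Layover = 17:40 − 12:05 = 5 hours 35 minutes.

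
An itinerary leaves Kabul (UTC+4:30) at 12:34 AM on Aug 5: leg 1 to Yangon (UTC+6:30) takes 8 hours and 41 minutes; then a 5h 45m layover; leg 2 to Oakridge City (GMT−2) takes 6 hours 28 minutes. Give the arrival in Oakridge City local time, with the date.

2:58 PM on August 5

Convert departure to UTC: 12:34 AM − 4:30 = 8:04 PM UTC on Aug 4.
Add 8 hours and 41 minutes leg 1 → 4:45 AM UTC (Aug 5).
Add 5 hours and 45 minutes layover in Yangon → 10:30 AM UTC.
Add 6 hours and 28 minutes leg 2 → 4:58 PM UTC.
Oakridge City is UTC−2:00, so local arrival = 4:58 PM − 2:00 = 2:58 PM on Aug 5.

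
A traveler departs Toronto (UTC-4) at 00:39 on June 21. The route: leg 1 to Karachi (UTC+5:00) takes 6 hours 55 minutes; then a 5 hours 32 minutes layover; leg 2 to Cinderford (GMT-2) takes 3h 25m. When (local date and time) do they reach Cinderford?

18:31 on June 21

Convert departure to UTC: 00:39 + 4:00 = 04:39 UTC on Jun 21.
Add 6 hours 55 minutes leg 1 → 11:34 UTC.
Add 5 hours and 32 minutes layover in Karachi → 17:06 UTC.
Add 3 hours 25 minutes leg 2 → 20:31 UTC.
Cinderford is UTC−2:00, so local arrival = 20:31 − 2:00 = 18:31 on Jun 21.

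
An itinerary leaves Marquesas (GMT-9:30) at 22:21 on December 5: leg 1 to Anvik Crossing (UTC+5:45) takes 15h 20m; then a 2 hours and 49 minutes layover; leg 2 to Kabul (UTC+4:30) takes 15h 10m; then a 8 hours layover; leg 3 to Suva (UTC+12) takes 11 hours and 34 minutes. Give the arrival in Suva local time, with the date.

Convert departure to UTC: 22:21 + 9:30 = 07:51 UTC on Dec 6.
Add 15 hours and 20 minutes leg 1 → 23:11 UTC.
Add 2 hours and 49 minutes layover in Anvik Crossing → 02:00 UTC (Dec 7).
Add 15 hours 10 minutes leg 2 → 17:10 UTC.
Add 8 hours layover in Kabul → 01:10 UTC (Dec 8).
Add 11 hours 34 minutes leg 3 → 12:44 UTC.
Suva is UTC+12:00, so local arrival = 12:44 + 12:00 = 00:44 on Dec 9.

00:44 on December 9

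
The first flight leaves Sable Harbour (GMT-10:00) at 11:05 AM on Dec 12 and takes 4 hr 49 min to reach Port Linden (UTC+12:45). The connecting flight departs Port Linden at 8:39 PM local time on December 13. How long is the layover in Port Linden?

Convert departure to UTC: 11:05 AM + 10:00 = 9:05 PM UTC on Dec 12.
Add 4 hours 49 minutes flight time → 1:54 AM UTC (Dec 13).
Port Linden is UTC+12:45, so local arrival = 1:54 AM + 12:45 = 2:39 PM on Dec 13.
Layover = 8:39 PM − 2:39 PM = 6 hours.

6 hours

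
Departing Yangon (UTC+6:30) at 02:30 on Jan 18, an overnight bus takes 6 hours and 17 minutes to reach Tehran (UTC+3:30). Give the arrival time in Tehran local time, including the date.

05:47 on January 18

Convert departure to UTC: 02:30 − 6:30 = 20:00 UTC on Jan 17.
Add 6 hours and 17 minutes travel time → 02:17 UTC (Jan 18).
Tehran is UTC+3:30, so local arrival = 02:17 + 3:30 = 05:47 on Jan 18.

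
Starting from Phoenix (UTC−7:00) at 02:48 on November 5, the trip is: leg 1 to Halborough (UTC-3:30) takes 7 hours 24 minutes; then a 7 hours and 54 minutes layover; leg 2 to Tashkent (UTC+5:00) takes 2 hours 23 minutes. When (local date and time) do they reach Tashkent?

08:29 on November 6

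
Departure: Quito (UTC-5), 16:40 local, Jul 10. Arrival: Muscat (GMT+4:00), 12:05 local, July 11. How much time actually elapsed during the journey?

Muscat is 9:00 ahead of Quito.
Clock-face elapsed time (ignoring zones) is 19 hours 25 minutes.
Actual elapsed = 19 hours 25 minutes − 9:00 = 10 hours 25 minutes.

10 hours 25 minutes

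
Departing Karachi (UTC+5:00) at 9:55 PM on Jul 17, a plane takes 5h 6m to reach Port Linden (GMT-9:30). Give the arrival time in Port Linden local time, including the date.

12:31 PM on July 17

Convert departure to UTC: 9:55 PM − 5:00 = 4:55 PM UTC on Jul 17.
Add 5 hours and 6 minutes travel time → 10:01 PM UTC.
Port Linden is UTC−9:30, so local arrival = 10:01 PM − 9:30 = 12:31 PM on Jul 17.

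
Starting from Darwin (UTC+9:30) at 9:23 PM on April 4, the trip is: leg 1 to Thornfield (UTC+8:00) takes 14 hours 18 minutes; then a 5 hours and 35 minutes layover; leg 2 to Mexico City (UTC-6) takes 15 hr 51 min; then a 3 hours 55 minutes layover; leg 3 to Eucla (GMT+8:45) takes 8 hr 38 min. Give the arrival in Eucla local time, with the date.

Convert departure to UTC: 9:23 PM − 9:30 = 11:53 AM UTC on Apr 4.
Add 14 hours 18 minutes leg 1 → 2:11 AM UTC (Apr 5).
Add 5 hours 35 minutes layover in Thornfield → 7:46 AM UTC.
Add 15 hours and 51 minutes leg 2 → 11:37 PM UTC.
Add 3 hours and 55 minutes layover in Mexico City → 3:32 AM UTC (Apr 6).
Add 8 hours and 38 minutes leg 3 → 12:10 PM UTC.
Eucla is UTC+8:45, so local arrival = 12:10 PM + 8:45 = 8:55 PM on Apr 6.

8:55 PM on April 6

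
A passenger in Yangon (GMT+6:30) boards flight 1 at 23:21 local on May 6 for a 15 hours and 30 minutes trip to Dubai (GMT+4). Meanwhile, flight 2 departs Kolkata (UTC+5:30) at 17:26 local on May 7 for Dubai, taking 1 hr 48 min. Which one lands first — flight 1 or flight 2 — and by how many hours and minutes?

Flight 1 in UTC: 23:21 − 6:30 = 16:51 on May 6.
+15 hours 30 minutes → arrive 08:21 UTC on May 7.
Flight 2 in UTC: 17:26 − 5:30 = 11:56 on May 7.
+1 hour and 48 minutes → arrive 13:44 UTC on May 7.
Flight 1 lands earlier by 5 hours 23 minutes.

the first, by 5 hours 23 minutes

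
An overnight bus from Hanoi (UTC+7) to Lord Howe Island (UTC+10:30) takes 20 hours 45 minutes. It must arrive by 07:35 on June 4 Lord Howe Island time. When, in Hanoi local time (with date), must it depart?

Target arrival in UTC: 07:35 − 10:30 = 21:05 on Jun 3.
Subtract 20 hours and 45 minutes → departure 00:20 UTC on Jun 3.
Hanoi is UTC+7:00: 00:20 + 7:00 = 07:20 on Jun 3.

07:20 on June 3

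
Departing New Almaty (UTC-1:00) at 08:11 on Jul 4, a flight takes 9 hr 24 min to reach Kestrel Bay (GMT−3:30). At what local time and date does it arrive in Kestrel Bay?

Convert departure to UTC: 08:11 + 1:00 = 09:11 UTC on Jul 4.
Add 9 hours and 24 minutes travel time → 18:35 UTC.
Kestrel Bay is UTC−3:30, so local arrival = 18:35 − 3:30 = 15:05 on Jul 4.

15:05 on Jul 4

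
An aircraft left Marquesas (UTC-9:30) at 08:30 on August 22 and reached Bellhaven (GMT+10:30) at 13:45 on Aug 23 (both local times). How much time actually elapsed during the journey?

Departure in UTC: 08:30 + 9:30 = 18:00 on Aug 22.
Arrival in UTC: 13:45 − 10:30 = 03:15 on Aug 23.
Elapsed = 03:15 − 18:00 (+1 day) = 9 hours 15 minutes.

9 hours 15 minutes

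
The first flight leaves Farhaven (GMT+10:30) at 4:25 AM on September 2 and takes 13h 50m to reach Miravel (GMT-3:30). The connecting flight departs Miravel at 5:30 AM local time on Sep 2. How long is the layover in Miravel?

Convert departure to UTC: 4:25 AM − 10:30 = 5:55 PM UTC on Sep 1.
Add 13 hours 50 minutes flight time → 7:45 AM UTC (Sep 2).
Miravel is UTC−3:30, so local arrival = 7:45 AM − 3:30 = 4:15 AM on Sep 2.
Layover = 5:30 AM − 4:15 AM = 1 hour 15 minutes.

1 hour 15 minutes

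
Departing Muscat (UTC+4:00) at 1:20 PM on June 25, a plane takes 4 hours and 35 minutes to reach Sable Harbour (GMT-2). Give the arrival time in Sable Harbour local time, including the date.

Convert departure to UTC: 1:20 PM − 4:00 = 9:20 AM UTC on Jun 25.
Add 4 hours and 35 minutes travel time → 1:55 PM UTC.
Sable Harbour is UTC−2:00, so local arrival = 1:55 PM − 2:00 = 11:55 AM on Jun 25.

11:55 AM on Jun 25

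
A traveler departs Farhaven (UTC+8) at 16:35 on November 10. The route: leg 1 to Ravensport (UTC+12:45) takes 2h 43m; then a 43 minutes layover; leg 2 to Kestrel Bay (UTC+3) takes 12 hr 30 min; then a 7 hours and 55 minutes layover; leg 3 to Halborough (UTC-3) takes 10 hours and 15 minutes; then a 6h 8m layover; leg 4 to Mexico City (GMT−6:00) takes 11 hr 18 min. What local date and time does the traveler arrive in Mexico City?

Convert departure to UTC: 16:35 − 8:00 = 08:35 UTC on Nov 10.
Add 2 hours and 43 minutes leg 1 → 11:18 UTC.
Add 43 minutes layover in Ravensport → 12:01 UTC.
Add 12 hours 30 minutes leg 2 → 00:31 UTC (Nov 11).
Add 7 hours and 55 minutes layover in Kestrel Bay → 08:26 UTC.
Add 10 hours 15 minutes leg 3 → 18:41 UTC.
Add 6 hours and 8 minutes layover in Halborough → 00:49 UTC (Nov 12).
Add 11 hours 18 minutes leg 4 → 12:07 UTC.
Mexico City is UTC−6:00, so local arrival = 12:07 − 6:00 = 06:07 on Nov 12.

06:07 on November 12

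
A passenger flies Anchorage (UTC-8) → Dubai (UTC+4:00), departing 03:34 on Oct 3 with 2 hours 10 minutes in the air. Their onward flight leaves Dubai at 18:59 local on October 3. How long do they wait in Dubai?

1 hour 15 minutes

Convert departure to UTC: 03:34 + 8:00 = 11:34 UTC on Oct 3.
Add 2 hours and 10 minutes flight time → 13:44 UTC.
Dubai is UTC+4:00, so local arrival = 13:44 + 4:00 = 17:44 on Oct 3.
Layover = 18:59 − 17:44 = 1 hour 15 minutes.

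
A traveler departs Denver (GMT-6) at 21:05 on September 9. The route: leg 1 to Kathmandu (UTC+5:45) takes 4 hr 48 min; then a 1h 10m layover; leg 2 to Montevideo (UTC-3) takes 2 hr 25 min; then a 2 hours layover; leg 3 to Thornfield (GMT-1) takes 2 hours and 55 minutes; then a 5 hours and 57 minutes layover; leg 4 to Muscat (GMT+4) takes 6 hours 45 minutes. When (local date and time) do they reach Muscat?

Convert departure to UTC: 21:05 + 6:00 = 03:05 UTC on Sep 10.
Add 4 hours and 48 minutes leg 1 → 07:53 UTC.
Add 1 hour 10 minutes layover in Kathmandu → 09:03 UTC.
Add 2 hours and 25 minutes leg 2 → 11:28 UTC.
Add 2 hours layover in Montevideo → 13:28 UTC.
Add 2 hours 55 minutes leg 3 → 16:23 UTC.
Add 5 hours and 57 minutes layover in Thornfield → 22:20 UTC.
Add 6 hours 45 minutes leg 4 → 05:05 UTC (Sep 11).
Muscat is UTC+4:00, so local arrival = 05:05 + 4:00 = 09:05 on Sep 11.

09:05 on Sep 11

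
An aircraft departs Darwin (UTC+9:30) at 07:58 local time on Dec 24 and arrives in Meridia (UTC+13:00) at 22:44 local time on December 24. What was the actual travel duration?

11 hours 16 minutes

Meridia is 3:30 ahead of Darwin.
Clock-face elapsed time (ignoring zones) is 14 hours 46 minutes.
Actual elapsed = 14 hours 46 minutes − 3:30 = 11 hours 16 minutes.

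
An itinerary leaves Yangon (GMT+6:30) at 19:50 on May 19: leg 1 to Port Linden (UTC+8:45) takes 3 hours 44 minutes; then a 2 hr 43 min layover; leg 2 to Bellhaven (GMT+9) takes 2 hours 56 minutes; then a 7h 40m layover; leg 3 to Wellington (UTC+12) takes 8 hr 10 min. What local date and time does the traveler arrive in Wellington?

Convert departure to UTC: 19:50 − 6:30 = 13:20 UTC on May 19.
Add 3 hours and 44 minutes leg 1 → 17:04 UTC.
Add 2 hours 43 minutes layover in Port Linden → 19:47 UTC.
Add 2 hours and 56 minutes leg 2 → 22:43 UTC.
Add 7 hours 40 minutes layover in Bellhaven → 06:23 UTC (May 20).
Add 8 hours and 10 minutes leg 3 → 14:33 UTC.
Wellington is UTC+12:00, so local arrival = 14:33 + 12:00 = 02:33 on May 21.

02:33 on May 21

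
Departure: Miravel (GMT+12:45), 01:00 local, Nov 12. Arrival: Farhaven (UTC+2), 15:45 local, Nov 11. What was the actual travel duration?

Departure in UTC: 01:00 − 12:45 = 12:15 on Nov 11.
Arrival in UTC: 15:45 − 2:00 = 13:45 on Nov 11.
Elapsed = 13:45 − 12:15 = 1 hour 30 minutes.

1 hour 30 minutes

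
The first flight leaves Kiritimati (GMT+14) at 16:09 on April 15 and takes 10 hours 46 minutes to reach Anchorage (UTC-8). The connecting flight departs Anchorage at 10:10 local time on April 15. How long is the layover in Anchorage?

5 hours 15 minutes

Convert departure to UTC: 16:09 − 14:00 = 02:09 UTC on Apr 15.
Add 10 hours 46 minutes flight time → 12:55 UTC.
Anchorage is UTC−8:00, so local arrival = 12:55 − 8:00 = 04:55 on Apr 15.
Layover = 10:10 − 04:55 = 5 hours 15 minutes.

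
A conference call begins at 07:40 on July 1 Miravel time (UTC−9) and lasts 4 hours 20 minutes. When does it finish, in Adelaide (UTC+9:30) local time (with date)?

06:30 on July 2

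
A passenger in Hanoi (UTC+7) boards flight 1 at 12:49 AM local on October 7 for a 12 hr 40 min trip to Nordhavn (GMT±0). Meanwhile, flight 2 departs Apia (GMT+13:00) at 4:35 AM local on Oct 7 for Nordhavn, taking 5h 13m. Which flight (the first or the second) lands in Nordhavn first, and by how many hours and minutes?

Flight 1 in UTC: 12:49 AM − 7:00 = 5:49 PM on Oct 6.
+12 hours 40 minutes → arrive 6:29 AM UTC on Oct 7.
Flight 2 in UTC: 4:35 AM − 13:00 = 3:35 PM on Oct 6.
+5 hours and 13 minutes → arrive 8:48 PM UTC on Oct 6.
Flight 2 lands earlier by 9 hours 41 minutes.

the second, by 9 hours 41 minutes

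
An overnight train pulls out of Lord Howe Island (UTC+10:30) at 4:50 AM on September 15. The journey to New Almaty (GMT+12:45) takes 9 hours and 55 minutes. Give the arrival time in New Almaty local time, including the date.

Convert departure to UTC: 4:50 AM − 10:30 = 6:20 PM UTC on Sep 14.
Add 9 hours 55 minutes travel time → 4:15 AM UTC (Sep 15).
New Almaty is UTC+12:45, so local arrival = 4:15 AM + 12:45 = 5:00 PM on Sep 15.

5:00 PM on September 15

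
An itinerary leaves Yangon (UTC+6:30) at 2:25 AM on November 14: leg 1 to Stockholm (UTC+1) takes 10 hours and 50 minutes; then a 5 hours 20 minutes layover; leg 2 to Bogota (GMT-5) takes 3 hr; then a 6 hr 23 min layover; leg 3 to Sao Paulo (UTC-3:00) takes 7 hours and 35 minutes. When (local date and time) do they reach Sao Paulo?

2:03 AM on November 15

Convert departure to UTC: 2:25 AM − 6:30 = 7:55 PM UTC on Nov 13.
Add 10 hours 50 minutes leg 1 → 6:45 AM UTC (Nov 14).
Add 5 hours 20 minutes layover in Stockholm → 12:05 PM UTC.
Add 3 hours leg 2 → 3:05 PM UTC.
Add 6 hours 23 minutes layover in Bogota → 9:28 PM UTC.
Add 7 hours and 35 minutes leg 3 → 5:03 AM UTC (Nov 15).
Sao Paulo is UTC−3:00, so local arrival = 5:03 AM − 3:00 = 2:03 AM on Nov 15.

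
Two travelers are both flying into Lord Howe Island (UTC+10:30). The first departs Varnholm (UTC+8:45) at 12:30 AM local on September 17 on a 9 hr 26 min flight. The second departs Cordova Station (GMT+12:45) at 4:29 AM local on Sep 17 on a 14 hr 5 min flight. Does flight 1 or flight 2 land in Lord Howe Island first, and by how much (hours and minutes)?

Flight 1 in UTC: 12:30 AM − 8:45 = 3:45 PM on Sep 16.
+9 hours 26 minutes → arrive 1:11 AM UTC on Sep 17.
Flight 2 in UTC: 4:29 AM − 12:45 = 3:44 PM on Sep 16.
+14 hours 5 minutes → arrive 5:49 AM UTC on Sep 17.
Flight 1 lands earlier by 4 hours 38 minutes.

the first, by 4 hours 38 minutes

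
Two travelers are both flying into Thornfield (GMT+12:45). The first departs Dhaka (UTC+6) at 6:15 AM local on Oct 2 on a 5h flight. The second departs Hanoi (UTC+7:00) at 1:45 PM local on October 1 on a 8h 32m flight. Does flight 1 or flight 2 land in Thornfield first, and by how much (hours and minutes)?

the second, by 13 hours 58 minutes

Flight 1 in UTC: 6:15 AM − 6:00 = 12:15 AM on Oct 2.
+5 hours → arrive 5:15 AM UTC on Oct 2.
Flight 2 in UTC: 1:45 PM − 7:00 = 6:45 AM on Oct 1.
+8 hours and 32 minutes → arrive 3:17 PM UTC on Oct 1.
Flight 2 lands earlier by 13 hours 58 minutes.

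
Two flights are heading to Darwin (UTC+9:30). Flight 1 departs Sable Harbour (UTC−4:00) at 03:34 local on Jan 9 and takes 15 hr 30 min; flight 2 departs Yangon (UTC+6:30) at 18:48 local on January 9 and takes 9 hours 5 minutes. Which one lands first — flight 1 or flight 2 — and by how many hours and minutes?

Flight 1 in UTC: 03:34 + 4:00 = 07:34 on Jan 9.
+15 hours and 30 minutes → arrive 23:04 UTC on Jan 9.
Flight 2 in UTC: 18:48 − 6:30 = 12:18 on Jan 9.
+9 hours 5 minutes → arrive 21:23 UTC on Jan 9.
Flight 2 lands earlier by 1 hour 41 minutes.

the second, by 1 hour 41 minutes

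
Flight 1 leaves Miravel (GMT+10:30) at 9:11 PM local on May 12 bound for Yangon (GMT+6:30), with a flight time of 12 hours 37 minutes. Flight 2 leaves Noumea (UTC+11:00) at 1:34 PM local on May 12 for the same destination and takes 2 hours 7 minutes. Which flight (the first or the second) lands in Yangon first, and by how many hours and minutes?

the second, by 18 hours 37 minutes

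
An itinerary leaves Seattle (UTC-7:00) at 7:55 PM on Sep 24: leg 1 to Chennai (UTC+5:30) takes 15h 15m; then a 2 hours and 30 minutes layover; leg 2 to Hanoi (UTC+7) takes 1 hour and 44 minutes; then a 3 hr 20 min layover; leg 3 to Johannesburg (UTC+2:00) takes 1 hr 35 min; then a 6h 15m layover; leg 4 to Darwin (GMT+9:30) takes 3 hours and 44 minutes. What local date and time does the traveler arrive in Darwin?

10:48 PM on September 26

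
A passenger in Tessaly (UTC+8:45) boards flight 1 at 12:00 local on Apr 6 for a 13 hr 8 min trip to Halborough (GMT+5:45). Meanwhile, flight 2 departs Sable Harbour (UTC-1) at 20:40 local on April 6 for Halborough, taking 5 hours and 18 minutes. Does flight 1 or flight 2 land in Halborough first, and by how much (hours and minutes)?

Flight 1 in UTC: 12:00 − 8:45 = 03:15 on Apr 6.
+13 hours and 8 minutes → arrive 16:23 UTC on Apr 6.
Flight 2 in UTC: 20:40 + 1:00 = 21:40 on Apr 6.
+5 hours 18 minutes → arrive 02:58 UTC on Apr 7.
Flight 1 lands earlier by 10 hours 35 minutes.

the first, by 10 hours 35 minutes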